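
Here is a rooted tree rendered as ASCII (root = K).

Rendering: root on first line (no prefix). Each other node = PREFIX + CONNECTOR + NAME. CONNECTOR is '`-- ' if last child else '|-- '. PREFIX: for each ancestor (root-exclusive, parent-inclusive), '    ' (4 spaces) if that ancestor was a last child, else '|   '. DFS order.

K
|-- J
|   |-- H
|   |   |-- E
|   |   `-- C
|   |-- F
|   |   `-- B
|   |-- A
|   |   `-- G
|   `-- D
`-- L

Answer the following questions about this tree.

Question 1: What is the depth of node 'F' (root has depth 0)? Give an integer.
Answer: 2

Derivation:
Path from root to F: K -> J -> F
Depth = number of edges = 2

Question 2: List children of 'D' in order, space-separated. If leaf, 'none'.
Node D's children (from adjacency): (leaf)

Answer: none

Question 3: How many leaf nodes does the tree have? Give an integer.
Answer: 6

Derivation:
Leaves (nodes with no children): B, C, D, E, G, L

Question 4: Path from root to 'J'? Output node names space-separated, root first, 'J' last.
Walk down from root: K -> J

Answer: K J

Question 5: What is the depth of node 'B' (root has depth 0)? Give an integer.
Path from root to B: K -> J -> F -> B
Depth = number of edges = 3

Answer: 3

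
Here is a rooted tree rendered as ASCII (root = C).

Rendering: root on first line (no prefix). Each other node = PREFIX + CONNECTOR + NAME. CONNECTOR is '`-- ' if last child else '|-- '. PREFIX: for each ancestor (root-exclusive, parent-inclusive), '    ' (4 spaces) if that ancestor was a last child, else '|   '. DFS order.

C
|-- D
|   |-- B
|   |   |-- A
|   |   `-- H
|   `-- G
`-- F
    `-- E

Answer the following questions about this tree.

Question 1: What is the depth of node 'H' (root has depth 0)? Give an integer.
Path from root to H: C -> D -> B -> H
Depth = number of edges = 3

Answer: 3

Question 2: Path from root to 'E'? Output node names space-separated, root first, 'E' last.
Walk down from root: C -> F -> E

Answer: C F E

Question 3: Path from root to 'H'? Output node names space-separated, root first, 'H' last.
Answer: C D B H

Derivation:
Walk down from root: C -> D -> B -> H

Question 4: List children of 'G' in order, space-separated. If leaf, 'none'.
Node G's children (from adjacency): (leaf)

Answer: none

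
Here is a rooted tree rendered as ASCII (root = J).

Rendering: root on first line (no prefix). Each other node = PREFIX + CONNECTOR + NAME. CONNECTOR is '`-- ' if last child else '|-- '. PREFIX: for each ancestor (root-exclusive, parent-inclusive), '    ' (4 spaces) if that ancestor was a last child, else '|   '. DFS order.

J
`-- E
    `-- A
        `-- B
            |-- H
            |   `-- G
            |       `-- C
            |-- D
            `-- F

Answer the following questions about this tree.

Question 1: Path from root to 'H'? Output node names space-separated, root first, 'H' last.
Answer: J E A B H

Derivation:
Walk down from root: J -> E -> A -> B -> H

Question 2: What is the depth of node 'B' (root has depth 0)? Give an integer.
Path from root to B: J -> E -> A -> B
Depth = number of edges = 3

Answer: 3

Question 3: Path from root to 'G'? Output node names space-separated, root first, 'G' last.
Walk down from root: J -> E -> A -> B -> H -> G

Answer: J E A B H G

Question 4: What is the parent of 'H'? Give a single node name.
Scan adjacency: H appears as child of B

Answer: B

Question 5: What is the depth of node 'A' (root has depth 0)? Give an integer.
Path from root to A: J -> E -> A
Depth = number of edges = 2

Answer: 2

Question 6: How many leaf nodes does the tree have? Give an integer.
Leaves (nodes with no children): C, D, F

Answer: 3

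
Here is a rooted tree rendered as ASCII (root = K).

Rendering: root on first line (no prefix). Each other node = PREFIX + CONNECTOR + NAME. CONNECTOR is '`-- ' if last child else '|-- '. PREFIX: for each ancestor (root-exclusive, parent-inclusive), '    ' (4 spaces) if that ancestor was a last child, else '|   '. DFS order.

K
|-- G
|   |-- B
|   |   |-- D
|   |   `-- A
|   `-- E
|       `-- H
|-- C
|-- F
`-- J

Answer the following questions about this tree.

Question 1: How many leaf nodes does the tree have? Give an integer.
Leaves (nodes with no children): A, C, D, F, H, J

Answer: 6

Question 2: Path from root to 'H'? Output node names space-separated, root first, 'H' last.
Answer: K G E H

Derivation:
Walk down from root: K -> G -> E -> H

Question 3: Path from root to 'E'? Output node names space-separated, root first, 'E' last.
Answer: K G E

Derivation:
Walk down from root: K -> G -> E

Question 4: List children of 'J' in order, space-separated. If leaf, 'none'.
Node J's children (from adjacency): (leaf)

Answer: none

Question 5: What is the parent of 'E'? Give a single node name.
Answer: G

Derivation:
Scan adjacency: E appears as child of G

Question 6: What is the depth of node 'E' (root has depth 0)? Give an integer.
Path from root to E: K -> G -> E
Depth = number of edges = 2

Answer: 2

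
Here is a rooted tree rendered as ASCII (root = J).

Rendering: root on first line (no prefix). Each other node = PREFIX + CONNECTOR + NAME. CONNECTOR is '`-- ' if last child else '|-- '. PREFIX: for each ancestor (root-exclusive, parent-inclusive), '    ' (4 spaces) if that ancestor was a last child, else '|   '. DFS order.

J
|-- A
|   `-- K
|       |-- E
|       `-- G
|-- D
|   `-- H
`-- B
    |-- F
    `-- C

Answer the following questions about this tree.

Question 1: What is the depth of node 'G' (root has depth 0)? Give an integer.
Answer: 3

Derivation:
Path from root to G: J -> A -> K -> G
Depth = number of edges = 3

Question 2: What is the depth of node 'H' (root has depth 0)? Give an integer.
Answer: 2

Derivation:
Path from root to H: J -> D -> H
Depth = number of edges = 2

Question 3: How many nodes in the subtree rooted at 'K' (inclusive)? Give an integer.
Subtree rooted at K contains: E, G, K
Count = 3

Answer: 3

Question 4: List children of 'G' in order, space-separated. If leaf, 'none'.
Node G's children (from adjacency): (leaf)

Answer: none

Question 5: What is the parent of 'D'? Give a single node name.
Scan adjacency: D appears as child of J

Answer: J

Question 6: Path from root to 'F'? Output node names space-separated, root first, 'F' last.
Answer: J B F

Derivation:
Walk down from root: J -> B -> F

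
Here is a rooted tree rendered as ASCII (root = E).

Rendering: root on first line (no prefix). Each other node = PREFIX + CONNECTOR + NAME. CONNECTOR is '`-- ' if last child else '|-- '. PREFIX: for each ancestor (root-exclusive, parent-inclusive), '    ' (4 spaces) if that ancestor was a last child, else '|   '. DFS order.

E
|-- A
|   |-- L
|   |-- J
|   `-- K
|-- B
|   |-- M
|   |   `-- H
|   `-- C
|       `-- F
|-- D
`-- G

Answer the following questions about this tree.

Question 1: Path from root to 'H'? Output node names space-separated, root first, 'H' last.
Answer: E B M H

Derivation:
Walk down from root: E -> B -> M -> H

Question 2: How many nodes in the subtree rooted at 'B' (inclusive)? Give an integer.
Subtree rooted at B contains: B, C, F, H, M
Count = 5

Answer: 5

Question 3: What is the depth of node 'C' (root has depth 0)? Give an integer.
Path from root to C: E -> B -> C
Depth = number of edges = 2

Answer: 2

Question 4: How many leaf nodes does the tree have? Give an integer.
Leaves (nodes with no children): D, F, G, H, J, K, L

Answer: 7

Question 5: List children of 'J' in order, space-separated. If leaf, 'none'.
Node J's children (from adjacency): (leaf)

Answer: none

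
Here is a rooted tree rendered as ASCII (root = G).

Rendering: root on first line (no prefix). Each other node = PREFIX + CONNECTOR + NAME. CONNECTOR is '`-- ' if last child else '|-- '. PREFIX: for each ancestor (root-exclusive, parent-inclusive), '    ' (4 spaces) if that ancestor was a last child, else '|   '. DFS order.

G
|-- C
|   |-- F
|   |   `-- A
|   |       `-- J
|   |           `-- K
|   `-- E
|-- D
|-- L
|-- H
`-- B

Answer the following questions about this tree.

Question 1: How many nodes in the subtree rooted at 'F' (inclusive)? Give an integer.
Answer: 4

Derivation:
Subtree rooted at F contains: A, F, J, K
Count = 4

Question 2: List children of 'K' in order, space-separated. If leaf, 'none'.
Answer: none

Derivation:
Node K's children (from adjacency): (leaf)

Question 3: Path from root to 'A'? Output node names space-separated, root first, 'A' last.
Walk down from root: G -> C -> F -> A

Answer: G C F A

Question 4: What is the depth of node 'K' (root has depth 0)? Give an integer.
Path from root to K: G -> C -> F -> A -> J -> K
Depth = number of edges = 5

Answer: 5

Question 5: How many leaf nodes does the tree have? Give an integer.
Answer: 6

Derivation:
Leaves (nodes with no children): B, D, E, H, K, L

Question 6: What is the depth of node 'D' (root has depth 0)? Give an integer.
Path from root to D: G -> D
Depth = number of edges = 1

Answer: 1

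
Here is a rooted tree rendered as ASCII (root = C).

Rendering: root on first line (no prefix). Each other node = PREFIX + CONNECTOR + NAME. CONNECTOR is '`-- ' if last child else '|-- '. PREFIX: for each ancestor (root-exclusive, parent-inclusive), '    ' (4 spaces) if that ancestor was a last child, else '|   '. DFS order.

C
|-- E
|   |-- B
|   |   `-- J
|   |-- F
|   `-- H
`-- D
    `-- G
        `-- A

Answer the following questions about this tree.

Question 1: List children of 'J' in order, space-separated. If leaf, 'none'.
Answer: none

Derivation:
Node J's children (from adjacency): (leaf)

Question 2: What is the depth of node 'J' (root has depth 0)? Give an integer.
Path from root to J: C -> E -> B -> J
Depth = number of edges = 3

Answer: 3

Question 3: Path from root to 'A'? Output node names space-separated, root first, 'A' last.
Answer: C D G A

Derivation:
Walk down from root: C -> D -> G -> A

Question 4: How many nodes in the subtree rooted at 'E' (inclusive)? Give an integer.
Answer: 5

Derivation:
Subtree rooted at E contains: B, E, F, H, J
Count = 5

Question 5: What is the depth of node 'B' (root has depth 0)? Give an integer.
Answer: 2

Derivation:
Path from root to B: C -> E -> B
Depth = number of edges = 2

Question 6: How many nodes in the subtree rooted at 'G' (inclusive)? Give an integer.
Answer: 2

Derivation:
Subtree rooted at G contains: A, G
Count = 2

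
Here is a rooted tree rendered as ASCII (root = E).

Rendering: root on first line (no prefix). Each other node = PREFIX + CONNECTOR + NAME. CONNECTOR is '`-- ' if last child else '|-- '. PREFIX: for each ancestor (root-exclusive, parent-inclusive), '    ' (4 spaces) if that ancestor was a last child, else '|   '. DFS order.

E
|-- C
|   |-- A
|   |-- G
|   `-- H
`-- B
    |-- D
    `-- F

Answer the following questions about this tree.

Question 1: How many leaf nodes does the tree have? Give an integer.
Leaves (nodes with no children): A, D, F, G, H

Answer: 5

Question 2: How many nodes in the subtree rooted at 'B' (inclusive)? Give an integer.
Answer: 3

Derivation:
Subtree rooted at B contains: B, D, F
Count = 3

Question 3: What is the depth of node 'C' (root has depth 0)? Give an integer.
Answer: 1

Derivation:
Path from root to C: E -> C
Depth = number of edges = 1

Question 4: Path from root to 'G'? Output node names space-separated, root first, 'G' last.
Answer: E C G

Derivation:
Walk down from root: E -> C -> G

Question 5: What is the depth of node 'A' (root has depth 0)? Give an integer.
Answer: 2

Derivation:
Path from root to A: E -> C -> A
Depth = number of edges = 2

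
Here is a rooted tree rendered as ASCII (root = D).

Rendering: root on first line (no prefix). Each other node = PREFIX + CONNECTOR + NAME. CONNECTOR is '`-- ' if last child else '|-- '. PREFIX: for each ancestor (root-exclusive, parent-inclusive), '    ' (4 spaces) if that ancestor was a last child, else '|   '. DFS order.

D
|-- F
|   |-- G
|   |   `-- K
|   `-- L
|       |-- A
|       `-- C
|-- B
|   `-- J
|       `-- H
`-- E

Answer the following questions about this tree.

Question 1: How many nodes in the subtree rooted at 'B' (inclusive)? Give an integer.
Subtree rooted at B contains: B, H, J
Count = 3

Answer: 3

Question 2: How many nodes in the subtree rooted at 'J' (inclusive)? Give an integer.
Subtree rooted at J contains: H, J
Count = 2

Answer: 2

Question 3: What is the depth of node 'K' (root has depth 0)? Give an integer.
Path from root to K: D -> F -> G -> K
Depth = number of edges = 3

Answer: 3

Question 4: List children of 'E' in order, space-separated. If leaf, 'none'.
Node E's children (from adjacency): (leaf)

Answer: none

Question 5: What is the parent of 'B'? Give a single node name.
Answer: D

Derivation:
Scan adjacency: B appears as child of D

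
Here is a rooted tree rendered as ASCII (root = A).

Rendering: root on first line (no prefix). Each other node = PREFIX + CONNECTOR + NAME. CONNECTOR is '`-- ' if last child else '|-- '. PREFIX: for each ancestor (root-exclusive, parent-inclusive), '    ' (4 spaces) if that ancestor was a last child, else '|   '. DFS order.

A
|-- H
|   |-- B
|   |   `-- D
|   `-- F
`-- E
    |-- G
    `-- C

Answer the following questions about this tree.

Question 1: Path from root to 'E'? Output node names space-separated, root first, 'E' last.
Walk down from root: A -> E

Answer: A E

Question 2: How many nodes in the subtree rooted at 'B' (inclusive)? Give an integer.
Subtree rooted at B contains: B, D
Count = 2

Answer: 2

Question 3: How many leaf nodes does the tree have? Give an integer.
Answer: 4

Derivation:
Leaves (nodes with no children): C, D, F, G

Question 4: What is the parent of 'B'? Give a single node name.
Answer: H

Derivation:
Scan adjacency: B appears as child of H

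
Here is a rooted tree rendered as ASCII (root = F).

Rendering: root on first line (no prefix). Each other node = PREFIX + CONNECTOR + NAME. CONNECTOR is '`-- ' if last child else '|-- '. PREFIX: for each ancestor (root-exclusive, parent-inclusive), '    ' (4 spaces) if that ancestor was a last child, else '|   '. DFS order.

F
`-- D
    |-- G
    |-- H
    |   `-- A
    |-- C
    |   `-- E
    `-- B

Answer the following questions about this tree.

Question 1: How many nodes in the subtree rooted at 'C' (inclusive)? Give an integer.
Answer: 2

Derivation:
Subtree rooted at C contains: C, E
Count = 2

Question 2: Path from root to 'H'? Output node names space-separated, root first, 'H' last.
Answer: F D H

Derivation:
Walk down from root: F -> D -> H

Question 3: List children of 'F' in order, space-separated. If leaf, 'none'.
Node F's children (from adjacency): D

Answer: D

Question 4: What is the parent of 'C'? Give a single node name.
Scan adjacency: C appears as child of D

Answer: D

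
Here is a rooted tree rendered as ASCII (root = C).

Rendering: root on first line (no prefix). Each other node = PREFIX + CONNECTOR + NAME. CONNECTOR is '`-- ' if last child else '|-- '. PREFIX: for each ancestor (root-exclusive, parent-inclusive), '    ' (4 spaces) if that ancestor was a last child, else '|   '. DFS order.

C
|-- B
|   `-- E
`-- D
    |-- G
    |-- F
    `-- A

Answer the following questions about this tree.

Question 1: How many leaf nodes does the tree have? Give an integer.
Leaves (nodes with no children): A, E, F, G

Answer: 4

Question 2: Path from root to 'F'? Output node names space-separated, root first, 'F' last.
Walk down from root: C -> D -> F

Answer: C D F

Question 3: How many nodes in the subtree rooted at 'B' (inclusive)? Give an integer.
Answer: 2

Derivation:
Subtree rooted at B contains: B, E
Count = 2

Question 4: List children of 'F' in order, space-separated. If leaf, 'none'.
Node F's children (from adjacency): (leaf)

Answer: none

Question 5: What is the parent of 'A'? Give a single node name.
Answer: D

Derivation:
Scan adjacency: A appears as child of D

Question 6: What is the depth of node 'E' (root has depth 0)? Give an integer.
Answer: 2

Derivation:
Path from root to E: C -> B -> E
Depth = number of edges = 2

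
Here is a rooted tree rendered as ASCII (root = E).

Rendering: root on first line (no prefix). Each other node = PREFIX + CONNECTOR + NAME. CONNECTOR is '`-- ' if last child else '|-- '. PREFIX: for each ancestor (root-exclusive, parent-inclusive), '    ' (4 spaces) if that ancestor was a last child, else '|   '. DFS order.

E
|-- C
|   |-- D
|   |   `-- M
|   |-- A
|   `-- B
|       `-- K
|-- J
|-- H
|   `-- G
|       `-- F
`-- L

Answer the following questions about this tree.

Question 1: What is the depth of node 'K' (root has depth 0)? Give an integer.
Path from root to K: E -> C -> B -> K
Depth = number of edges = 3

Answer: 3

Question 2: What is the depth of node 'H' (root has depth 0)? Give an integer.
Answer: 1

Derivation:
Path from root to H: E -> H
Depth = number of edges = 1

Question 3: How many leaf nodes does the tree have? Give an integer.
Answer: 6

Derivation:
Leaves (nodes with no children): A, F, J, K, L, M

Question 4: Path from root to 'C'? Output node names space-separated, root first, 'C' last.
Walk down from root: E -> C

Answer: E C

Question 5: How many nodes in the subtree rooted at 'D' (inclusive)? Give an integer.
Answer: 2

Derivation:
Subtree rooted at D contains: D, M
Count = 2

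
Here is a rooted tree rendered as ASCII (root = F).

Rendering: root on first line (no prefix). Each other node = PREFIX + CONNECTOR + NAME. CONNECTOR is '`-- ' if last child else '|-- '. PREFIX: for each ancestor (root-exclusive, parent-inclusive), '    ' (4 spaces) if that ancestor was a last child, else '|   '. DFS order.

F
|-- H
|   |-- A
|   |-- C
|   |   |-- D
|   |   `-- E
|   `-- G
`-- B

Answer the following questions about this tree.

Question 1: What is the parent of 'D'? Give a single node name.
Answer: C

Derivation:
Scan adjacency: D appears as child of C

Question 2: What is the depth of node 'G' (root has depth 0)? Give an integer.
Path from root to G: F -> H -> G
Depth = number of edges = 2

Answer: 2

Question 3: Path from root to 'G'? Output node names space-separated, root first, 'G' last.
Answer: F H G

Derivation:
Walk down from root: F -> H -> G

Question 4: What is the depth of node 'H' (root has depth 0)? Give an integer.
Path from root to H: F -> H
Depth = number of edges = 1

Answer: 1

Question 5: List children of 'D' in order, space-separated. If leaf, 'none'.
Node D's children (from adjacency): (leaf)

Answer: none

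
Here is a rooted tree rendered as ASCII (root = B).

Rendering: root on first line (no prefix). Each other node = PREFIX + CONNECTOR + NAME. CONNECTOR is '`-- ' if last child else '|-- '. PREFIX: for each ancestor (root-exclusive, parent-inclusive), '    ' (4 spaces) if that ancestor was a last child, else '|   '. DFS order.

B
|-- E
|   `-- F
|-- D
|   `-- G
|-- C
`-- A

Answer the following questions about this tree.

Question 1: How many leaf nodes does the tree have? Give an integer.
Answer: 4

Derivation:
Leaves (nodes with no children): A, C, F, G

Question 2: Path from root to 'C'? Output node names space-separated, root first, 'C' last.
Answer: B C

Derivation:
Walk down from root: B -> C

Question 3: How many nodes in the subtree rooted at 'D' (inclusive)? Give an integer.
Subtree rooted at D contains: D, G
Count = 2

Answer: 2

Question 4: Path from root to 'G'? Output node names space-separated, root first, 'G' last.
Answer: B D G

Derivation:
Walk down from root: B -> D -> G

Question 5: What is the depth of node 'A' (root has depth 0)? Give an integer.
Path from root to A: B -> A
Depth = number of edges = 1

Answer: 1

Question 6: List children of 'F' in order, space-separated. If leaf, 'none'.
Node F's children (from adjacency): (leaf)

Answer: none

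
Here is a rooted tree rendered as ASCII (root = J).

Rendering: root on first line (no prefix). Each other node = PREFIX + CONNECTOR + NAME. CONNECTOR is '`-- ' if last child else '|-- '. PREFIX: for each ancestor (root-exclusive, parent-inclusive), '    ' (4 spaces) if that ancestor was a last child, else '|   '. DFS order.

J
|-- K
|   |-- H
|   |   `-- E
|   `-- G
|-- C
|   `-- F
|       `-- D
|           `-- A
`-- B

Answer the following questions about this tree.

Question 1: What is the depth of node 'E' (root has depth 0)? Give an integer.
Answer: 3

Derivation:
Path from root to E: J -> K -> H -> E
Depth = number of edges = 3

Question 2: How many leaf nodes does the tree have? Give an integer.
Answer: 4

Derivation:
Leaves (nodes with no children): A, B, E, G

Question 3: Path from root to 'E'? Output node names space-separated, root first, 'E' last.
Answer: J K H E

Derivation:
Walk down from root: J -> K -> H -> E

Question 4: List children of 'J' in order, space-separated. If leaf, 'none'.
Node J's children (from adjacency): K, C, B

Answer: K C B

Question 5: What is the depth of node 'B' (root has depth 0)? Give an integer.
Path from root to B: J -> B
Depth = number of edges = 1

Answer: 1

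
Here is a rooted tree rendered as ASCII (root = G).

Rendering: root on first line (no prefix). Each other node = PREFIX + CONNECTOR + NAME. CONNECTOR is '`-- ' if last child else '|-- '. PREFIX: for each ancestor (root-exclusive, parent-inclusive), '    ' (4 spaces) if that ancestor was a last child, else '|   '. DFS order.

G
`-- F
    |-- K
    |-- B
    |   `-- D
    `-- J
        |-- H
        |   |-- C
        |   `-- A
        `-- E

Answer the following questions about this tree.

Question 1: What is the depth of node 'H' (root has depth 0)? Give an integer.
Path from root to H: G -> F -> J -> H
Depth = number of edges = 3

Answer: 3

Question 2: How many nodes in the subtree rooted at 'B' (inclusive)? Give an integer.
Answer: 2

Derivation:
Subtree rooted at B contains: B, D
Count = 2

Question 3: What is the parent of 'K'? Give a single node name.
Answer: F

Derivation:
Scan adjacency: K appears as child of F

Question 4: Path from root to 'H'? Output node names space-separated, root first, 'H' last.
Answer: G F J H

Derivation:
Walk down from root: G -> F -> J -> H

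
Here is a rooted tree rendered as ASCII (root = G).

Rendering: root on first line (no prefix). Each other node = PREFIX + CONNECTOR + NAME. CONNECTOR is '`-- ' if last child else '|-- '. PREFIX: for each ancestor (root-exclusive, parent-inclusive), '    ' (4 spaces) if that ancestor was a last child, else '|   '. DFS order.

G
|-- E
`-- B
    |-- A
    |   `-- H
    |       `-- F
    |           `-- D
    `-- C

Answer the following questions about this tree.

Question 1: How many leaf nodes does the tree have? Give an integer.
Leaves (nodes with no children): C, D, E

Answer: 3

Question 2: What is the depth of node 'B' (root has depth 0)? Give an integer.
Path from root to B: G -> B
Depth = number of edges = 1

Answer: 1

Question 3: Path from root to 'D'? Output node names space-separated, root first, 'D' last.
Answer: G B A H F D

Derivation:
Walk down from root: G -> B -> A -> H -> F -> D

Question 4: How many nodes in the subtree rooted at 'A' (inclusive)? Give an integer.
Subtree rooted at A contains: A, D, F, H
Count = 4

Answer: 4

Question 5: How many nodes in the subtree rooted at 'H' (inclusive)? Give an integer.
Answer: 3

Derivation:
Subtree rooted at H contains: D, F, H
Count = 3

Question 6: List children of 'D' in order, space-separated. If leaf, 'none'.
Node D's children (from adjacency): (leaf)

Answer: none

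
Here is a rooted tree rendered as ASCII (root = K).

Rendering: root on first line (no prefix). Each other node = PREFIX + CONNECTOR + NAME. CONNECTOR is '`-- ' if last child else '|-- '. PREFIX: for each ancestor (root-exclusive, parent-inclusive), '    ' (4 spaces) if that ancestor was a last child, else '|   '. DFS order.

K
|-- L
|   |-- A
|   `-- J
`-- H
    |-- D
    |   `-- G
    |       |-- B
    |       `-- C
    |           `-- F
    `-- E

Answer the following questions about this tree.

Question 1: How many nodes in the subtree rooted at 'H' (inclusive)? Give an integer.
Subtree rooted at H contains: B, C, D, E, F, G, H
Count = 7

Answer: 7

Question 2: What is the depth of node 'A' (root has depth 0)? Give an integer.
Answer: 2

Derivation:
Path from root to A: K -> L -> A
Depth = number of edges = 2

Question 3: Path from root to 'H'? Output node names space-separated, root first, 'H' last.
Answer: K H

Derivation:
Walk down from root: K -> H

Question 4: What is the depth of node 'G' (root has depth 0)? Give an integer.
Answer: 3

Derivation:
Path from root to G: K -> H -> D -> G
Depth = number of edges = 3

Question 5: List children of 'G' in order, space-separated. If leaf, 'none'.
Answer: B C

Derivation:
Node G's children (from adjacency): B, C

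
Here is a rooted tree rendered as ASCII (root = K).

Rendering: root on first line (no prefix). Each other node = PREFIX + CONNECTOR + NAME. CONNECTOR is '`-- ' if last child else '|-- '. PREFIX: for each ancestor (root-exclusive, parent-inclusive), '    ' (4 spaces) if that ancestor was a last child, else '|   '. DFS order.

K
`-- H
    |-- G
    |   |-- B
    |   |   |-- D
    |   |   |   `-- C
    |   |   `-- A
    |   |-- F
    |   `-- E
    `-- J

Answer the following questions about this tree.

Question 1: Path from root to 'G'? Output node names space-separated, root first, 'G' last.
Walk down from root: K -> H -> G

Answer: K H G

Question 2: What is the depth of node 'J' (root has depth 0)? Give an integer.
Answer: 2

Derivation:
Path from root to J: K -> H -> J
Depth = number of edges = 2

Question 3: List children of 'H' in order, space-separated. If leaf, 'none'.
Answer: G J

Derivation:
Node H's children (from adjacency): G, J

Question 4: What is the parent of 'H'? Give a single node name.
Scan adjacency: H appears as child of K

Answer: K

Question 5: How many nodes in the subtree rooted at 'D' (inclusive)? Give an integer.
Subtree rooted at D contains: C, D
Count = 2

Answer: 2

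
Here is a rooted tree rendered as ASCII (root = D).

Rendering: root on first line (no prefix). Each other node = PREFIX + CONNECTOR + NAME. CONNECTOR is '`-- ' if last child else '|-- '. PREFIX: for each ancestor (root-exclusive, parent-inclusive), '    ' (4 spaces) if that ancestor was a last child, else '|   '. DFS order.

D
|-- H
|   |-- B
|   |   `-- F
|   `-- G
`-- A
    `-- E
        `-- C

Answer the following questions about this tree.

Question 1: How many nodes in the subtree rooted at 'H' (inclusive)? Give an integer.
Answer: 4

Derivation:
Subtree rooted at H contains: B, F, G, H
Count = 4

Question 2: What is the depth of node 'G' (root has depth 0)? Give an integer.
Answer: 2

Derivation:
Path from root to G: D -> H -> G
Depth = number of edges = 2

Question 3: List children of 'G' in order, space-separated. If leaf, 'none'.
Node G's children (from adjacency): (leaf)

Answer: none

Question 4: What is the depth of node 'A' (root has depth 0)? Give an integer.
Answer: 1

Derivation:
Path from root to A: D -> A
Depth = number of edges = 1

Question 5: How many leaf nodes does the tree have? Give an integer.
Leaves (nodes with no children): C, F, G

Answer: 3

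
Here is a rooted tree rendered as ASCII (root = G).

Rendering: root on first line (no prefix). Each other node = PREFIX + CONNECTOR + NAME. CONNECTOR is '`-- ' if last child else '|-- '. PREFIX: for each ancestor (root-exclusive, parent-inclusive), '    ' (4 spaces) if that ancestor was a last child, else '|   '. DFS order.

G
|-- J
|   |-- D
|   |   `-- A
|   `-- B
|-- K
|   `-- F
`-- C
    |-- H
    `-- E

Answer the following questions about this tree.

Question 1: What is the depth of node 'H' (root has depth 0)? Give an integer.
Answer: 2

Derivation:
Path from root to H: G -> C -> H
Depth = number of edges = 2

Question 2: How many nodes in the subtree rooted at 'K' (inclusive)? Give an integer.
Subtree rooted at K contains: F, K
Count = 2

Answer: 2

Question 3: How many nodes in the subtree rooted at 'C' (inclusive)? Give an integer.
Subtree rooted at C contains: C, E, H
Count = 3

Answer: 3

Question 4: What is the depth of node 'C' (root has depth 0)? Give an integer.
Path from root to C: G -> C
Depth = number of edges = 1

Answer: 1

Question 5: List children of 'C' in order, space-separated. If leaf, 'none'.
Node C's children (from adjacency): H, E

Answer: H E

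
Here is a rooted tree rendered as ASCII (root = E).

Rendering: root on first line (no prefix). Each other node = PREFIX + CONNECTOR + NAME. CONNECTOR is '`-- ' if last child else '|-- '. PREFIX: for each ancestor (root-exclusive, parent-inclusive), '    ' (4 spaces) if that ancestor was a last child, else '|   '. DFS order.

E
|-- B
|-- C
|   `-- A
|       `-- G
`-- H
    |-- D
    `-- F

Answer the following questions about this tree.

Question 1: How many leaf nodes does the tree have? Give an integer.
Leaves (nodes with no children): B, D, F, G

Answer: 4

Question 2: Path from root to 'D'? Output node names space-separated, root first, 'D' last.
Walk down from root: E -> H -> D

Answer: E H D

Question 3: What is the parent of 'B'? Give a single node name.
Scan adjacency: B appears as child of E

Answer: E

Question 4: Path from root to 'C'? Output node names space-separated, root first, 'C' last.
Walk down from root: E -> C

Answer: E C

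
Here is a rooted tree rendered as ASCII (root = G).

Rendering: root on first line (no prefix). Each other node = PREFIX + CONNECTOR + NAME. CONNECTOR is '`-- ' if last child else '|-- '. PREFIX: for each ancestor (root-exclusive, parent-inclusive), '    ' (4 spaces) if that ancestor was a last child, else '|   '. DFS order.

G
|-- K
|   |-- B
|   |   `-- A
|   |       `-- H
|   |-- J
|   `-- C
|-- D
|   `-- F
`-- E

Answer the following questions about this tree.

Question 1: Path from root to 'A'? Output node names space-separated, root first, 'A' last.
Walk down from root: G -> K -> B -> A

Answer: G K B A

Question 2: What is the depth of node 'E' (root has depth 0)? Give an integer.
Path from root to E: G -> E
Depth = number of edges = 1

Answer: 1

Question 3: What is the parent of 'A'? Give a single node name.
Answer: B

Derivation:
Scan adjacency: A appears as child of B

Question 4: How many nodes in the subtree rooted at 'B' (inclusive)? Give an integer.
Answer: 3

Derivation:
Subtree rooted at B contains: A, B, H
Count = 3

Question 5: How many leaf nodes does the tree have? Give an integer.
Leaves (nodes with no children): C, E, F, H, J

Answer: 5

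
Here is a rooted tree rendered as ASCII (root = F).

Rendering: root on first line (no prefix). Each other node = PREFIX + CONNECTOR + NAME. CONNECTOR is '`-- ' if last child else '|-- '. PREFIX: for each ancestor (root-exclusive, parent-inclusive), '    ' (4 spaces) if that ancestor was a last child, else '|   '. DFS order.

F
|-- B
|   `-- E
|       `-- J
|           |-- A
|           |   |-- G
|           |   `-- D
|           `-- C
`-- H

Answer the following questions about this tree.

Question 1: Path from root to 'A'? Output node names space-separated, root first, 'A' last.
Answer: F B E J A

Derivation:
Walk down from root: F -> B -> E -> J -> A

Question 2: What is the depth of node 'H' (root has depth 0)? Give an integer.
Path from root to H: F -> H
Depth = number of edges = 1

Answer: 1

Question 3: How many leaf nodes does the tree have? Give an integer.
Leaves (nodes with no children): C, D, G, H

Answer: 4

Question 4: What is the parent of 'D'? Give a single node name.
Answer: A

Derivation:
Scan adjacency: D appears as child of A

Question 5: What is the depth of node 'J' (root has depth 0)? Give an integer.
Answer: 3

Derivation:
Path from root to J: F -> B -> E -> J
Depth = number of edges = 3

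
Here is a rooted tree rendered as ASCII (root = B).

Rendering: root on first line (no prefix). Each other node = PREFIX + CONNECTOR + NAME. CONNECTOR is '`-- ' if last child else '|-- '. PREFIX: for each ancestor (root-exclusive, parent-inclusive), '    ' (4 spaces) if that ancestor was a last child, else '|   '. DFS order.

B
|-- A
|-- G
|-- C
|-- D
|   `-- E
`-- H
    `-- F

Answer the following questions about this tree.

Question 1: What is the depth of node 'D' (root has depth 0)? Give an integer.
Path from root to D: B -> D
Depth = number of edges = 1

Answer: 1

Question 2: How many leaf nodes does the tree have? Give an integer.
Leaves (nodes with no children): A, C, E, F, G

Answer: 5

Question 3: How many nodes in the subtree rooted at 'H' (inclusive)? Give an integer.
Answer: 2

Derivation:
Subtree rooted at H contains: F, H
Count = 2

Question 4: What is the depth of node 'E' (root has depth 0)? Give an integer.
Path from root to E: B -> D -> E
Depth = number of edges = 2

Answer: 2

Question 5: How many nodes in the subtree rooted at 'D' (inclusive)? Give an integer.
Answer: 2

Derivation:
Subtree rooted at D contains: D, E
Count = 2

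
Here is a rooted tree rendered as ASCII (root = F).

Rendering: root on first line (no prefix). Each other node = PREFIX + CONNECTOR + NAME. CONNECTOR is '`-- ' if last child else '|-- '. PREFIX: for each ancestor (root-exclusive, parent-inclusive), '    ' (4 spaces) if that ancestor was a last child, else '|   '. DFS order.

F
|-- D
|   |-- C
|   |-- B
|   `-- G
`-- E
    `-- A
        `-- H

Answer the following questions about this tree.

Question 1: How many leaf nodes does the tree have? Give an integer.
Answer: 4

Derivation:
Leaves (nodes with no children): B, C, G, H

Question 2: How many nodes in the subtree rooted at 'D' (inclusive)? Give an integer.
Answer: 4

Derivation:
Subtree rooted at D contains: B, C, D, G
Count = 4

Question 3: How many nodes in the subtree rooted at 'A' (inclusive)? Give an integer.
Subtree rooted at A contains: A, H
Count = 2

Answer: 2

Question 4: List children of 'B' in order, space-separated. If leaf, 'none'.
Answer: none

Derivation:
Node B's children (from adjacency): (leaf)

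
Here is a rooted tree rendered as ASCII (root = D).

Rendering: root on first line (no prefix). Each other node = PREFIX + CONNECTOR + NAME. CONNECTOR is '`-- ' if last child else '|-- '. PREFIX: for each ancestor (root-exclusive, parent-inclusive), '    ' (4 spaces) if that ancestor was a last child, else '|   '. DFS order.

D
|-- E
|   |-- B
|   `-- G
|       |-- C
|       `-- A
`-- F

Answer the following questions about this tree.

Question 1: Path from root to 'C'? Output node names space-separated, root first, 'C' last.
Walk down from root: D -> E -> G -> C

Answer: D E G C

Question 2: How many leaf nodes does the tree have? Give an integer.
Answer: 4

Derivation:
Leaves (nodes with no children): A, B, C, F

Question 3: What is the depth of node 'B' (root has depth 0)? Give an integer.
Path from root to B: D -> E -> B
Depth = number of edges = 2

Answer: 2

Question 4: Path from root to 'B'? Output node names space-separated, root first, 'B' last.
Answer: D E B

Derivation:
Walk down from root: D -> E -> B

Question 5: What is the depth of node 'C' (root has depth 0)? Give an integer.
Answer: 3

Derivation:
Path from root to C: D -> E -> G -> C
Depth = number of edges = 3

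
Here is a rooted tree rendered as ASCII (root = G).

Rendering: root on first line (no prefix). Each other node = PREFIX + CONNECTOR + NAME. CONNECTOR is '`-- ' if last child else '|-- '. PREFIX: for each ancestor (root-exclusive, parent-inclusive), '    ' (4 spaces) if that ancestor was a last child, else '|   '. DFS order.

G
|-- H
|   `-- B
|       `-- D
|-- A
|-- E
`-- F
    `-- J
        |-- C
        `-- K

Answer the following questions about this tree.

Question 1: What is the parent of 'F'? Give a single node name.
Answer: G

Derivation:
Scan adjacency: F appears as child of G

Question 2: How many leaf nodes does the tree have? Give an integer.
Leaves (nodes with no children): A, C, D, E, K

Answer: 5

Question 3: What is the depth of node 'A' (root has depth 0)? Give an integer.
Answer: 1

Derivation:
Path from root to A: G -> A
Depth = number of edges = 1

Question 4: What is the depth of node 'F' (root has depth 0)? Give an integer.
Answer: 1

Derivation:
Path from root to F: G -> F
Depth = number of edges = 1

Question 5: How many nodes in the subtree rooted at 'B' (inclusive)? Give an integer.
Subtree rooted at B contains: B, D
Count = 2

Answer: 2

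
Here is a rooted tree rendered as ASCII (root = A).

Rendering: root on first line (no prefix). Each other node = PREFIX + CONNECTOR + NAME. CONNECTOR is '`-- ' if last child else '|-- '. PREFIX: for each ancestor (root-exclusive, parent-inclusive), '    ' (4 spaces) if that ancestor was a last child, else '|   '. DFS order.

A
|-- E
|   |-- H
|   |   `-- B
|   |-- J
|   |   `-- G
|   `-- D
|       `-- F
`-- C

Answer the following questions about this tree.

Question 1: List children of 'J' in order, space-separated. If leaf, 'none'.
Node J's children (from adjacency): G

Answer: G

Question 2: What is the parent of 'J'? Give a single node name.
Answer: E

Derivation:
Scan adjacency: J appears as child of E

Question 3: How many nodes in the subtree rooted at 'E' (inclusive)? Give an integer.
Answer: 7

Derivation:
Subtree rooted at E contains: B, D, E, F, G, H, J
Count = 7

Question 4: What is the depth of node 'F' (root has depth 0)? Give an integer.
Path from root to F: A -> E -> D -> F
Depth = number of edges = 3

Answer: 3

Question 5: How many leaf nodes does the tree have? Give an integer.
Answer: 4

Derivation:
Leaves (nodes with no children): B, C, F, G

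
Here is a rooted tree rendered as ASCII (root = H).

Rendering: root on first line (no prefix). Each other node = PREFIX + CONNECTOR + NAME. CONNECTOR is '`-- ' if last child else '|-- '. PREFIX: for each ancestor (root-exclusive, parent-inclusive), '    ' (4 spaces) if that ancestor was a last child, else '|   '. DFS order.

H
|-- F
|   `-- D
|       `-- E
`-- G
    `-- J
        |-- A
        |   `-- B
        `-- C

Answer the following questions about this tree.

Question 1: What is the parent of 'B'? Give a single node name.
Scan adjacency: B appears as child of A

Answer: A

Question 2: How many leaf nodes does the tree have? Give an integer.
Leaves (nodes with no children): B, C, E

Answer: 3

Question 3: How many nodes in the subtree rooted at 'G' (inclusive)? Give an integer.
Subtree rooted at G contains: A, B, C, G, J
Count = 5

Answer: 5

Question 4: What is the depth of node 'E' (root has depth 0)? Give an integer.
Path from root to E: H -> F -> D -> E
Depth = number of edges = 3

Answer: 3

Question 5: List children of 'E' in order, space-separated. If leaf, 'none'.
Answer: none

Derivation:
Node E's children (from adjacency): (leaf)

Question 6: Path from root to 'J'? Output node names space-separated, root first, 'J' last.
Answer: H G J

Derivation:
Walk down from root: H -> G -> J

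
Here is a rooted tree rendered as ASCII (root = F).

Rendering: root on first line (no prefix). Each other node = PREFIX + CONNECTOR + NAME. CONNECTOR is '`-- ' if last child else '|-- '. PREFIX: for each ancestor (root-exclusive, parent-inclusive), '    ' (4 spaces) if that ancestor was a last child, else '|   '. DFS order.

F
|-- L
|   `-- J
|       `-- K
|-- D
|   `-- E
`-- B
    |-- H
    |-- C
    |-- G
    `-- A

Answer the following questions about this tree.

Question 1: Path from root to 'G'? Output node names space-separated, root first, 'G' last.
Walk down from root: F -> B -> G

Answer: F B G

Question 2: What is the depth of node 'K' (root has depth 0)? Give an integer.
Answer: 3

Derivation:
Path from root to K: F -> L -> J -> K
Depth = number of edges = 3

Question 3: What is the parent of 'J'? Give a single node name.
Answer: L

Derivation:
Scan adjacency: J appears as child of L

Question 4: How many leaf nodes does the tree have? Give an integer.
Answer: 6

Derivation:
Leaves (nodes with no children): A, C, E, G, H, K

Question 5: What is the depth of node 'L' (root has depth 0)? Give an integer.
Answer: 1

Derivation:
Path from root to L: F -> L
Depth = number of edges = 1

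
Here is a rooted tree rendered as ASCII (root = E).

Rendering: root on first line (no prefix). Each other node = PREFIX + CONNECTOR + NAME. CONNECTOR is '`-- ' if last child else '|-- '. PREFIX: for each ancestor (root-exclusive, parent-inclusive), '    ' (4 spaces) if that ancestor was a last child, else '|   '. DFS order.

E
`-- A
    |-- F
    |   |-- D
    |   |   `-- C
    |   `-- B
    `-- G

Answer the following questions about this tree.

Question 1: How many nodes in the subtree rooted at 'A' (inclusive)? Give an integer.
Answer: 6

Derivation:
Subtree rooted at A contains: A, B, C, D, F, G
Count = 6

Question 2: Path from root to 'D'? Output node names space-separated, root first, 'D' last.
Answer: E A F D

Derivation:
Walk down from root: E -> A -> F -> D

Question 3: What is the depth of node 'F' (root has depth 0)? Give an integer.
Answer: 2

Derivation:
Path from root to F: E -> A -> F
Depth = number of edges = 2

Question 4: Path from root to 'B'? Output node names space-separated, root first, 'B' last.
Answer: E A F B

Derivation:
Walk down from root: E -> A -> F -> B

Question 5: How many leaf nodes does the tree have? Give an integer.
Answer: 3

Derivation:
Leaves (nodes with no children): B, C, G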